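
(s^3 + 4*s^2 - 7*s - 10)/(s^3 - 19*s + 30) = (s + 1)/(s - 3)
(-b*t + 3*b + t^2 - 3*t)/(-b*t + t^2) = (t - 3)/t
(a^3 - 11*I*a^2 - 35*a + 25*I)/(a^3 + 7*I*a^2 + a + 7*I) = (a^2 - 10*I*a - 25)/(a^2 + 8*I*a - 7)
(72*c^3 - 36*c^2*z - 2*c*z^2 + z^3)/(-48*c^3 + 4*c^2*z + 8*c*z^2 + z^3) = (-6*c + z)/(4*c + z)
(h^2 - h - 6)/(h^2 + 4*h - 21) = (h + 2)/(h + 7)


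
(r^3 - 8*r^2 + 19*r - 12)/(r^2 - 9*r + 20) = (r^2 - 4*r + 3)/(r - 5)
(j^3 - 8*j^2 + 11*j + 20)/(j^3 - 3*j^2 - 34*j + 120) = (j + 1)/(j + 6)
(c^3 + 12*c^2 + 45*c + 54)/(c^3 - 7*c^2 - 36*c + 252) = (c^2 + 6*c + 9)/(c^2 - 13*c + 42)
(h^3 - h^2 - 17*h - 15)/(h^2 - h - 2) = (h^2 - 2*h - 15)/(h - 2)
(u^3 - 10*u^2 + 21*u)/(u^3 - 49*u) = (u - 3)/(u + 7)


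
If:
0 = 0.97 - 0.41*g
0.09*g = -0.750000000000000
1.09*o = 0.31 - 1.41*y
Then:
No Solution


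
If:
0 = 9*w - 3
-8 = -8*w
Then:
No Solution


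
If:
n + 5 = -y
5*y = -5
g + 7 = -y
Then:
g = -6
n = -4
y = -1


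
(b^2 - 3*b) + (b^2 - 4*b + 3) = 2*b^2 - 7*b + 3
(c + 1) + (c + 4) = 2*c + 5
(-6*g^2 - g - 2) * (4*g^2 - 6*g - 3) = -24*g^4 + 32*g^3 + 16*g^2 + 15*g + 6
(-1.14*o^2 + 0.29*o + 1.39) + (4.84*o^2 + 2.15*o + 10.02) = 3.7*o^2 + 2.44*o + 11.41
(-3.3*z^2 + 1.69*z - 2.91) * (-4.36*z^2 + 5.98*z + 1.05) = 14.388*z^4 - 27.1024*z^3 + 19.3288*z^2 - 15.6273*z - 3.0555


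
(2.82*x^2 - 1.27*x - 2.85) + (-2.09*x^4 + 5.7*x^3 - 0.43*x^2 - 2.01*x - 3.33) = -2.09*x^4 + 5.7*x^3 + 2.39*x^2 - 3.28*x - 6.18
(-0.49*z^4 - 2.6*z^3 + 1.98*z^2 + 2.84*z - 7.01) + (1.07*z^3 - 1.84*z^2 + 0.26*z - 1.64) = -0.49*z^4 - 1.53*z^3 + 0.14*z^2 + 3.1*z - 8.65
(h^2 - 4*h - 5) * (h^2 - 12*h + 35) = h^4 - 16*h^3 + 78*h^2 - 80*h - 175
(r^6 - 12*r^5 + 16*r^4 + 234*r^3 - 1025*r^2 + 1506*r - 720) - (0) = r^6 - 12*r^5 + 16*r^4 + 234*r^3 - 1025*r^2 + 1506*r - 720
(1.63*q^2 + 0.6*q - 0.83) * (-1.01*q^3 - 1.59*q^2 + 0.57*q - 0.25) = -1.6463*q^5 - 3.1977*q^4 + 0.8134*q^3 + 1.2542*q^2 - 0.6231*q + 0.2075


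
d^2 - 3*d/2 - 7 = (d - 7/2)*(d + 2)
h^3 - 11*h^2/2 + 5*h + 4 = (h - 4)*(h - 2)*(h + 1/2)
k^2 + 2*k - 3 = (k - 1)*(k + 3)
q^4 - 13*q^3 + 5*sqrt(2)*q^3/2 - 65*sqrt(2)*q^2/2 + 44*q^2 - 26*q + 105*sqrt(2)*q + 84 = (q - 7)*(q - 6)*(q + sqrt(2)/2)*(q + 2*sqrt(2))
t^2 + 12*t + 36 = (t + 6)^2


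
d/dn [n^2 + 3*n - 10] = 2*n + 3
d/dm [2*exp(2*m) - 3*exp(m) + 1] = (4*exp(m) - 3)*exp(m)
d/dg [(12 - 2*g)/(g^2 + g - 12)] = 2*(-g^2 - g + (g - 6)*(2*g + 1) + 12)/(g^2 + g - 12)^2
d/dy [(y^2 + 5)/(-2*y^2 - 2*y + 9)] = 2*(-y^2 + 19*y + 5)/(4*y^4 + 8*y^3 - 32*y^2 - 36*y + 81)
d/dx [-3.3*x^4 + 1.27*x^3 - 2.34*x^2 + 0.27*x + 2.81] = -13.2*x^3 + 3.81*x^2 - 4.68*x + 0.27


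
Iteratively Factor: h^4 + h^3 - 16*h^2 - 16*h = (h + 1)*(h^3 - 16*h) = (h - 4)*(h + 1)*(h^2 + 4*h) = (h - 4)*(h + 1)*(h + 4)*(h)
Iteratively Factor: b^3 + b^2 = (b)*(b^2 + b) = b*(b + 1)*(b)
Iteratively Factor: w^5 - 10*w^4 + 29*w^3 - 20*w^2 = (w - 5)*(w^4 - 5*w^3 + 4*w^2) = w*(w - 5)*(w^3 - 5*w^2 + 4*w) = w*(w - 5)*(w - 1)*(w^2 - 4*w) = w^2*(w - 5)*(w - 1)*(w - 4)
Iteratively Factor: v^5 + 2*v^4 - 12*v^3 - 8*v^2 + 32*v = (v - 2)*(v^4 + 4*v^3 - 4*v^2 - 16*v) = (v - 2)^2*(v^3 + 6*v^2 + 8*v) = (v - 2)^2*(v + 4)*(v^2 + 2*v) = v*(v - 2)^2*(v + 4)*(v + 2)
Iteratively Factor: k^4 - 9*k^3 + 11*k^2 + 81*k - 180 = (k + 3)*(k^3 - 12*k^2 + 47*k - 60) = (k - 4)*(k + 3)*(k^2 - 8*k + 15) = (k - 5)*(k - 4)*(k + 3)*(k - 3)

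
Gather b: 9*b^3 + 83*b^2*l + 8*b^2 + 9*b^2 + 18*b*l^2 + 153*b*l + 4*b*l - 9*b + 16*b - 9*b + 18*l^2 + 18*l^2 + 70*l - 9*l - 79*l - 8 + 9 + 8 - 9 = 9*b^3 + b^2*(83*l + 17) + b*(18*l^2 + 157*l - 2) + 36*l^2 - 18*l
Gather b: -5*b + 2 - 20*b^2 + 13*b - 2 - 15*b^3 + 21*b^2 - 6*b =-15*b^3 + b^2 + 2*b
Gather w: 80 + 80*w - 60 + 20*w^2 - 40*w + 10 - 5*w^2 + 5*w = 15*w^2 + 45*w + 30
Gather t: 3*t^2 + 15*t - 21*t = 3*t^2 - 6*t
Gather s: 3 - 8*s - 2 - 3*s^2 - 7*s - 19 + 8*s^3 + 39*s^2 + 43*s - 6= 8*s^3 + 36*s^2 + 28*s - 24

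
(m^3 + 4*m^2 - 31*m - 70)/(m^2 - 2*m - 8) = (m^2 + 2*m - 35)/(m - 4)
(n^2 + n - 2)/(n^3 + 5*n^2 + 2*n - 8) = 1/(n + 4)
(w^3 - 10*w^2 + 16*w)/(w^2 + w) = (w^2 - 10*w + 16)/(w + 1)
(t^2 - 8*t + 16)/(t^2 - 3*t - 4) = (t - 4)/(t + 1)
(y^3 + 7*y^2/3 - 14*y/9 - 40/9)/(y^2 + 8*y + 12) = (y^2 + y/3 - 20/9)/(y + 6)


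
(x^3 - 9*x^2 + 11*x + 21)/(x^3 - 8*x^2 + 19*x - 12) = (x^2 - 6*x - 7)/(x^2 - 5*x + 4)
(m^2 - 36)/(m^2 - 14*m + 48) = (m + 6)/(m - 8)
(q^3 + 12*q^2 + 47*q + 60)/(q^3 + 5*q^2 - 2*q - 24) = (q + 5)/(q - 2)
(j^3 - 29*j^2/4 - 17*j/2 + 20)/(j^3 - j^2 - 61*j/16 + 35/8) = 4*(j - 8)/(4*j - 7)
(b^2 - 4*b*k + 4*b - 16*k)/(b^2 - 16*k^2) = (b + 4)/(b + 4*k)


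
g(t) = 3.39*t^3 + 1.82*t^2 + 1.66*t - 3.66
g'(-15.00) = 2235.31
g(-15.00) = -11060.31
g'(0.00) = 1.66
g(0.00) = -3.66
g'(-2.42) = 52.41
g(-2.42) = -45.06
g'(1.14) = 19.03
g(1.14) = 5.62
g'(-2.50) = 56.12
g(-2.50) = -49.40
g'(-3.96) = 146.73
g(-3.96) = -192.21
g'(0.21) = 2.87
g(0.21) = -3.20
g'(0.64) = 8.16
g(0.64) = -0.96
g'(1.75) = 39.18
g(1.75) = 22.99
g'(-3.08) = 86.93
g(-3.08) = -90.56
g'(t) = 10.17*t^2 + 3.64*t + 1.66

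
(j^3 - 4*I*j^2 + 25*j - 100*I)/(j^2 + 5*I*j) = j - 9*I - 20/j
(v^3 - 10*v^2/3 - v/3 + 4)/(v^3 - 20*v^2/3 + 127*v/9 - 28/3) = 3*(v + 1)/(3*v - 7)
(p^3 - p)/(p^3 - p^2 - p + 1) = p/(p - 1)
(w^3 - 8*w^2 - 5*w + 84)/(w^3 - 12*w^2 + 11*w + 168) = (w - 4)/(w - 8)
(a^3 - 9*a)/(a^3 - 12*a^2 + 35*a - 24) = a*(a + 3)/(a^2 - 9*a + 8)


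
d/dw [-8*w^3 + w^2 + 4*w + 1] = -24*w^2 + 2*w + 4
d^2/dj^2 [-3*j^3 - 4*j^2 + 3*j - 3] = -18*j - 8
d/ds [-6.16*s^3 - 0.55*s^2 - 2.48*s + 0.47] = -18.48*s^2 - 1.1*s - 2.48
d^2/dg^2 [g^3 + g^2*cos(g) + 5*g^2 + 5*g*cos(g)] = -g^2*cos(g) - 4*g*sin(g) - 5*g*cos(g) + 6*g - 10*sin(g) + 2*cos(g) + 10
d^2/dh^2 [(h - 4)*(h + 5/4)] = 2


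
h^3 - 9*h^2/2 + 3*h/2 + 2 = (h - 4)*(h - 1)*(h + 1/2)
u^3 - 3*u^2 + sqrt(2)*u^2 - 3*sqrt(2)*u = u*(u - 3)*(u + sqrt(2))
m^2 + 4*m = m*(m + 4)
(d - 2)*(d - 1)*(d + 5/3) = d^3 - 4*d^2/3 - 3*d + 10/3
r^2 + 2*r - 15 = (r - 3)*(r + 5)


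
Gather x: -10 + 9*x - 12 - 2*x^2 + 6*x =-2*x^2 + 15*x - 22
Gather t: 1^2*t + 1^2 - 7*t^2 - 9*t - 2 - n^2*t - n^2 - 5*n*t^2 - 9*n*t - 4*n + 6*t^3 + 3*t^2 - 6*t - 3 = -n^2 - 4*n + 6*t^3 + t^2*(-5*n - 4) + t*(-n^2 - 9*n - 14) - 4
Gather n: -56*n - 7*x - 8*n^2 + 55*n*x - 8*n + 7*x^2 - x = -8*n^2 + n*(55*x - 64) + 7*x^2 - 8*x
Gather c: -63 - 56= -119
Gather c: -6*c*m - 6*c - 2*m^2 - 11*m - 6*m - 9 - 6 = c*(-6*m - 6) - 2*m^2 - 17*m - 15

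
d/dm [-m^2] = -2*m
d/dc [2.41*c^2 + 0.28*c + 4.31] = 4.82*c + 0.28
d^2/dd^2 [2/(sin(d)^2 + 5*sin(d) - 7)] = 2*(-4*sin(d)^4 - 15*sin(d)^3 - 47*sin(d)^2 - 5*sin(d) + 64)/(sin(d)^2 + 5*sin(d) - 7)^3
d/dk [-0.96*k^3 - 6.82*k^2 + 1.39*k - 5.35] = -2.88*k^2 - 13.64*k + 1.39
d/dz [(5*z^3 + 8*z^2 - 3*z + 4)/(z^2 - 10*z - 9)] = (5*z^4 - 100*z^3 - 212*z^2 - 152*z + 67)/(z^4 - 20*z^3 + 82*z^2 + 180*z + 81)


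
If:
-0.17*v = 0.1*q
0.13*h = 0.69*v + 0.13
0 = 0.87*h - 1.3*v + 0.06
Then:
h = -0.49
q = 0.48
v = -0.28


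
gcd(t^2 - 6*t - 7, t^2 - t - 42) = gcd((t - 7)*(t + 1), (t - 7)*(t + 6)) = t - 7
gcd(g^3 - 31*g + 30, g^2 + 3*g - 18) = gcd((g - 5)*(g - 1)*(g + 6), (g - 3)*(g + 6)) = g + 6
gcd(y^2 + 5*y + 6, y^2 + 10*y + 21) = y + 3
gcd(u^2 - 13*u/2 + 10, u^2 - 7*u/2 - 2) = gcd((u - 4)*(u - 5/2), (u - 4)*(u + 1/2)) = u - 4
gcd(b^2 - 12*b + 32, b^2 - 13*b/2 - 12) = b - 8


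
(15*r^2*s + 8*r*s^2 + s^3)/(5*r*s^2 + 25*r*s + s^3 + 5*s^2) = (3*r + s)/(s + 5)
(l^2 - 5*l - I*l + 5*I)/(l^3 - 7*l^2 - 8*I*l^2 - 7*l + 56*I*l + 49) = (l - 5)/(l^2 - 7*l*(1 + I) + 49*I)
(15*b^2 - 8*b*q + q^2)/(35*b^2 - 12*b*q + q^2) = (-3*b + q)/(-7*b + q)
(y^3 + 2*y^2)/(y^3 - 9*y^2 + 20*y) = y*(y + 2)/(y^2 - 9*y + 20)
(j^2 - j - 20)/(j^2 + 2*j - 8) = (j - 5)/(j - 2)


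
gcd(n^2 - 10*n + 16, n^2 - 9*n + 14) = n - 2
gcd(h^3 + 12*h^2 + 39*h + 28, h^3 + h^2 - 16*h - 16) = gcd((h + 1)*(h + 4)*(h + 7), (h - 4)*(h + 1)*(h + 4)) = h^2 + 5*h + 4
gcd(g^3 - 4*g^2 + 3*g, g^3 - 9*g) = g^2 - 3*g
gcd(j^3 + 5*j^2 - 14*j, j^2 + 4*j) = j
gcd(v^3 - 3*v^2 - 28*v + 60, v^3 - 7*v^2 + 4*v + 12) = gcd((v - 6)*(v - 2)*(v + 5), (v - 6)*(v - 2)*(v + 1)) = v^2 - 8*v + 12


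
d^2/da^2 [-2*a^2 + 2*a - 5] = -4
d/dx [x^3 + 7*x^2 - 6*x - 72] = 3*x^2 + 14*x - 6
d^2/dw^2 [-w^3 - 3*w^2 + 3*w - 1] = -6*w - 6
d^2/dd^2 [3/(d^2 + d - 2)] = 6*(-d^2 - d + (2*d + 1)^2 + 2)/(d^2 + d - 2)^3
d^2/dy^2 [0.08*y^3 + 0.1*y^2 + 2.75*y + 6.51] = 0.48*y + 0.2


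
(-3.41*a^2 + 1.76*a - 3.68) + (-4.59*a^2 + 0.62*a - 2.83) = -8.0*a^2 + 2.38*a - 6.51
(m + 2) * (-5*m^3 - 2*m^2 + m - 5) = -5*m^4 - 12*m^3 - 3*m^2 - 3*m - 10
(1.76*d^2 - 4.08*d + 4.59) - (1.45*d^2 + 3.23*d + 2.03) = 0.31*d^2 - 7.31*d + 2.56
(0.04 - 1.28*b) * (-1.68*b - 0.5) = 2.1504*b^2 + 0.5728*b - 0.02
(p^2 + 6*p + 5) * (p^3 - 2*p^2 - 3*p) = p^5 + 4*p^4 - 10*p^3 - 28*p^2 - 15*p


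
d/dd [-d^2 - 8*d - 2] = -2*d - 8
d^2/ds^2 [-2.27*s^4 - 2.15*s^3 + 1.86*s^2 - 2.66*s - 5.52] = -27.24*s^2 - 12.9*s + 3.72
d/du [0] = 0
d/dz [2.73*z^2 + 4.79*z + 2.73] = 5.46*z + 4.79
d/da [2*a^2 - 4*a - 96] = 4*a - 4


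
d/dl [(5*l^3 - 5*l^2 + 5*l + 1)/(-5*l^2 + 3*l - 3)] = (-25*l^4 + 30*l^3 - 35*l^2 + 40*l - 18)/(25*l^4 - 30*l^3 + 39*l^2 - 18*l + 9)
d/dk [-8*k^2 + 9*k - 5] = 9 - 16*k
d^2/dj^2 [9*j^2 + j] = 18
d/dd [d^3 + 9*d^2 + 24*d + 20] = 3*d^2 + 18*d + 24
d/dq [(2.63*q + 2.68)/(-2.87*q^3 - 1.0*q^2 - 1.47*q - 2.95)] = (15.0962*q^3 + 25.7048*q^2 + 5.36*q - 3.8189)/(8.2369*q^6 + 5.74*q^5 + 9.4378*q^4 + 19.873*q^3 + 8.0609*q^2 + 8.673*q + 8.7025)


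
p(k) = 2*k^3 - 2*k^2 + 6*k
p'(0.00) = 6.00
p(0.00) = 0.00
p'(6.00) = 198.00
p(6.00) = 396.00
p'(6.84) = 259.35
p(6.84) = 587.50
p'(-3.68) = 101.97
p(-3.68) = -148.84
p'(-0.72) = 11.99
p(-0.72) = -6.10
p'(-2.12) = 41.45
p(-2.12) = -40.77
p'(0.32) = 5.33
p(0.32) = 1.78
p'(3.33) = 59.21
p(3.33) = 71.65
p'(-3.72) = 103.91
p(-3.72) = -152.95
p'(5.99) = 197.32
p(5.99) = 394.02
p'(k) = 6*k^2 - 4*k + 6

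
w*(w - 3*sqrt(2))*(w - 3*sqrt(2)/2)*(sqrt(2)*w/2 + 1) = sqrt(2)*w^4/2 - 7*w^3/2 + 9*w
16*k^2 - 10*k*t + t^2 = (-8*k + t)*(-2*k + t)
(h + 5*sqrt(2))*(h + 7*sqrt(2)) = h^2 + 12*sqrt(2)*h + 70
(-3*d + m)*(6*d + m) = -18*d^2 + 3*d*m + m^2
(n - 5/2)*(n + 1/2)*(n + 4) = n^3 + 2*n^2 - 37*n/4 - 5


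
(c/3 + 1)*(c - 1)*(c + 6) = c^3/3 + 8*c^2/3 + 3*c - 6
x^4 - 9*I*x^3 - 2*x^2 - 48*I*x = x*(x - 8*I)*(x - 3*I)*(x + 2*I)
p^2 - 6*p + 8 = (p - 4)*(p - 2)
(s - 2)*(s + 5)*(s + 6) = s^3 + 9*s^2 + 8*s - 60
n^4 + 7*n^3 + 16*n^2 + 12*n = n*(n + 2)^2*(n + 3)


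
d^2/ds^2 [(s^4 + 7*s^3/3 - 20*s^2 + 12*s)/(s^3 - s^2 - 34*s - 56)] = 8*(13*s^6 + 408*s^5 + 1758*s^4 + 8294*s^3 + 29652*s^2 + 14952*s - 64176)/(3*(s^9 - 3*s^8 - 99*s^7 + 35*s^6 + 3702*s^5 + 7788*s^4 - 41320*s^3 - 203616*s^2 - 319872*s - 175616))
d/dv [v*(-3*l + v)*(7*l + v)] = -21*l^2 + 8*l*v + 3*v^2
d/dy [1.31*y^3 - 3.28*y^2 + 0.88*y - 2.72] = 3.93*y^2 - 6.56*y + 0.88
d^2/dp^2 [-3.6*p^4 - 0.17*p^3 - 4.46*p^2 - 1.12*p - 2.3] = -43.2*p^2 - 1.02*p - 8.92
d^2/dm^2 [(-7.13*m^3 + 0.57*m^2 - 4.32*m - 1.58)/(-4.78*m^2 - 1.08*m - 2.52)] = (2.27373675443232e-13*m^5 + 48.1579200000001*m^3 + 374.228832*m^2 + 8.38771200000006*m - 65.132352)/(109.215352*m^6 + 74.028816*m^5 + 189.46008*m^4 + 79.3152*m^3 + 99.88272*m^2 + 20.575296*m + 16.003008)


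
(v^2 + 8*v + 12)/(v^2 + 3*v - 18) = (v + 2)/(v - 3)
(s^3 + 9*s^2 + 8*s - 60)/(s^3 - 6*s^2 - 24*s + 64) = (s^2 + 11*s + 30)/(s^2 - 4*s - 32)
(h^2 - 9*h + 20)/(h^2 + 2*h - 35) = (h - 4)/(h + 7)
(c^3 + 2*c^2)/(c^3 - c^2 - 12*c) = c*(c + 2)/(c^2 - c - 12)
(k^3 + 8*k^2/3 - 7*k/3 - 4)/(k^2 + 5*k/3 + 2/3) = (3*k^2 + 5*k - 12)/(3*k + 2)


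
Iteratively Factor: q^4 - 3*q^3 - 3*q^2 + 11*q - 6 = (q - 3)*(q^3 - 3*q + 2) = (q - 3)*(q - 1)*(q^2 + q - 2) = (q - 3)*(q - 1)^2*(q + 2)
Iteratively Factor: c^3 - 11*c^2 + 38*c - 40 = (c - 5)*(c^2 - 6*c + 8) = (c - 5)*(c - 2)*(c - 4)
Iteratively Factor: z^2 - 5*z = (z)*(z - 5)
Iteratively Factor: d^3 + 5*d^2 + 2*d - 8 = (d + 4)*(d^2 + d - 2) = (d + 2)*(d + 4)*(d - 1)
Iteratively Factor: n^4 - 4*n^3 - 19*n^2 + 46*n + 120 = (n + 2)*(n^3 - 6*n^2 - 7*n + 60) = (n - 5)*(n + 2)*(n^2 - n - 12) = (n - 5)*(n + 2)*(n + 3)*(n - 4)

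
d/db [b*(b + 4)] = 2*b + 4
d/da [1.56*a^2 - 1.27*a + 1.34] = 3.12*a - 1.27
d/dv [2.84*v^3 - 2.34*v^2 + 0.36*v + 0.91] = 8.52*v^2 - 4.68*v + 0.36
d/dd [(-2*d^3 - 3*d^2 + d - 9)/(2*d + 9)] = (-8*d^3 - 60*d^2 - 54*d + 27)/(4*d^2 + 36*d + 81)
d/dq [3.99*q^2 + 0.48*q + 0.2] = 7.98*q + 0.48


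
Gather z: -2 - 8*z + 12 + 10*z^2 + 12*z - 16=10*z^2 + 4*z - 6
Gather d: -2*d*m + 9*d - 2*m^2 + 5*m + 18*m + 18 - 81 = d*(9 - 2*m) - 2*m^2 + 23*m - 63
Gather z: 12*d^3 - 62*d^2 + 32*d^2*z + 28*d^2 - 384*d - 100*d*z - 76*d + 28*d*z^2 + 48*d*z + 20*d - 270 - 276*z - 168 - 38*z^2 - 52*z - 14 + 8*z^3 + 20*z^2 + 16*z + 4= 12*d^3 - 34*d^2 - 440*d + 8*z^3 + z^2*(28*d - 18) + z*(32*d^2 - 52*d - 312) - 448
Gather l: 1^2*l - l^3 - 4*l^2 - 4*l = -l^3 - 4*l^2 - 3*l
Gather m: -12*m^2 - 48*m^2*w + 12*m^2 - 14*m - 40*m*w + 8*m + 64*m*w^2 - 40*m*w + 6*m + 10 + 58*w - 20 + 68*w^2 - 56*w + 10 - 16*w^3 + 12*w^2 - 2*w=-48*m^2*w + m*(64*w^2 - 80*w) - 16*w^3 + 80*w^2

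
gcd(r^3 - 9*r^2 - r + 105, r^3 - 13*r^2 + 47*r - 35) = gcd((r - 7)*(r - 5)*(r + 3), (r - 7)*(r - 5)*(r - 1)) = r^2 - 12*r + 35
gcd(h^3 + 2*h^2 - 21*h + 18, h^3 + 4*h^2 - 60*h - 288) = h + 6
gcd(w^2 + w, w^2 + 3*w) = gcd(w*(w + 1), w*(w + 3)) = w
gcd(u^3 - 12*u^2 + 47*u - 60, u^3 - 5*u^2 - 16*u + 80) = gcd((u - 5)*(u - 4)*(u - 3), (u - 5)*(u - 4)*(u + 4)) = u^2 - 9*u + 20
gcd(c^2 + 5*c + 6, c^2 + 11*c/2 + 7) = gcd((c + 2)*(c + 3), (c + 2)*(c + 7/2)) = c + 2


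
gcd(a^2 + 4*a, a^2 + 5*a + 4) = a + 4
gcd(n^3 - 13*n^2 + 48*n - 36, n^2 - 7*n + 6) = n^2 - 7*n + 6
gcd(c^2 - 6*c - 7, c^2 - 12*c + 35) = c - 7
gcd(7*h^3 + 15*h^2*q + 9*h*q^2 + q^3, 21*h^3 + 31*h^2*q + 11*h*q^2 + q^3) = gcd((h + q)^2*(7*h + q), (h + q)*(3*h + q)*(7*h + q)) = 7*h^2 + 8*h*q + q^2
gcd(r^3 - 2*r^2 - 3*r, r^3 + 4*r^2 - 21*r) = r^2 - 3*r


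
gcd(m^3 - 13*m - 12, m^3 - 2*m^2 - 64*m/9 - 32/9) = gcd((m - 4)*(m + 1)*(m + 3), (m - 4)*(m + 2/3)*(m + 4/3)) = m - 4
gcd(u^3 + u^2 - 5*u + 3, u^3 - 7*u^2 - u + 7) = u - 1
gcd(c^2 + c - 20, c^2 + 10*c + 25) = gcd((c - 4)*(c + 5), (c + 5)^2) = c + 5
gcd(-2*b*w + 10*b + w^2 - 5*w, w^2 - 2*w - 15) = w - 5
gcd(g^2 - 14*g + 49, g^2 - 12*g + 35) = g - 7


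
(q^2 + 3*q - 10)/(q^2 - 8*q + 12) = (q + 5)/(q - 6)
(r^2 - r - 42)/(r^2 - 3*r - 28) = (r + 6)/(r + 4)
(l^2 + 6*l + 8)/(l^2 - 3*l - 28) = (l + 2)/(l - 7)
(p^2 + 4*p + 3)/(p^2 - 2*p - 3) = (p + 3)/(p - 3)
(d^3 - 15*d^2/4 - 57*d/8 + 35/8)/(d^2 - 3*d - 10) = (8*d^2 + 10*d - 7)/(8*(d + 2))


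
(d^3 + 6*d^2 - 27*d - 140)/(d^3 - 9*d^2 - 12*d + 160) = (d + 7)/(d - 8)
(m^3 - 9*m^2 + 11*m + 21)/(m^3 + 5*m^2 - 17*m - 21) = (m - 7)/(m + 7)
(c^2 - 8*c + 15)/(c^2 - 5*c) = (c - 3)/c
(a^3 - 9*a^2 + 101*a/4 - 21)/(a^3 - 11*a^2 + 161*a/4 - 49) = (2*a - 3)/(2*a - 7)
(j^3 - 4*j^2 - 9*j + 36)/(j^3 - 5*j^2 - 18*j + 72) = (j^2 - j - 12)/(j^2 - 2*j - 24)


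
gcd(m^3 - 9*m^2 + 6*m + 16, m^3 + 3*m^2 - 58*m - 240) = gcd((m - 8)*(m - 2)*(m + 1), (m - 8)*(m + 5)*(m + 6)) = m - 8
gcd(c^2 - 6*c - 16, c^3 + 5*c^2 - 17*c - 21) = 1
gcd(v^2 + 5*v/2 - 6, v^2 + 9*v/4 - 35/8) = 1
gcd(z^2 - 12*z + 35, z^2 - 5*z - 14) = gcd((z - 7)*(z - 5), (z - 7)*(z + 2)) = z - 7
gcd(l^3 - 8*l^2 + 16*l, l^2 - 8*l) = l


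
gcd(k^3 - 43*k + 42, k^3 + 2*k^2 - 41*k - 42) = k^2 + k - 42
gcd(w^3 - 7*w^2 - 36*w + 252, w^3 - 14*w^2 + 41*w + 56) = w - 7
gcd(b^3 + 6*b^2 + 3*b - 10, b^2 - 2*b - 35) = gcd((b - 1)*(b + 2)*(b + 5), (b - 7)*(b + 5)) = b + 5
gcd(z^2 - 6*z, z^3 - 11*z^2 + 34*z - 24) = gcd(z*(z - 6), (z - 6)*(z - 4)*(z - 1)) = z - 6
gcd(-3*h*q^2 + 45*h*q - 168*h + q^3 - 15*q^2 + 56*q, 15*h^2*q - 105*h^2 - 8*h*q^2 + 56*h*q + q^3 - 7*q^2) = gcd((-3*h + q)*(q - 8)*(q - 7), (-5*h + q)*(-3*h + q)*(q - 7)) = -3*h*q + 21*h + q^2 - 7*q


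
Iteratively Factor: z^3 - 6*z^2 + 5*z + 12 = (z - 3)*(z^2 - 3*z - 4) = (z - 4)*(z - 3)*(z + 1)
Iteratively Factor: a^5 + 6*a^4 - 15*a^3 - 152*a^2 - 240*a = (a - 5)*(a^4 + 11*a^3 + 40*a^2 + 48*a) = (a - 5)*(a + 4)*(a^3 + 7*a^2 + 12*a) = (a - 5)*(a + 3)*(a + 4)*(a^2 + 4*a) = (a - 5)*(a + 3)*(a + 4)^2*(a)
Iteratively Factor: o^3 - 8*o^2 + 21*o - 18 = (o - 2)*(o^2 - 6*o + 9) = (o - 3)*(o - 2)*(o - 3)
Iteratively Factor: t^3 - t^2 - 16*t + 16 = (t + 4)*(t^2 - 5*t + 4) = (t - 1)*(t + 4)*(t - 4)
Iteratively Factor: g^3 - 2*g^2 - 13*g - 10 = (g - 5)*(g^2 + 3*g + 2) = (g - 5)*(g + 2)*(g + 1)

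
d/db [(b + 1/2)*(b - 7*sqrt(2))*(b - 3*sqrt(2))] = 3*b^2 - 20*sqrt(2)*b + b - 5*sqrt(2) + 42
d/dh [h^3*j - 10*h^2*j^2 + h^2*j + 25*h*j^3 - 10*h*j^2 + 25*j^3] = j*(3*h^2 - 20*h*j + 2*h + 25*j^2 - 10*j)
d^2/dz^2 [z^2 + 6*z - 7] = 2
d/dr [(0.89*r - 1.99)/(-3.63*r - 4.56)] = (-40.954023*r - 51.446376)/(3.63*r + 4.56)^3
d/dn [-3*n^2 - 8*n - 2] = -6*n - 8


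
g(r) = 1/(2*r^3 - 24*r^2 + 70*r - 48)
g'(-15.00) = 0.00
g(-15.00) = 0.00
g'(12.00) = 0.00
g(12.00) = 0.00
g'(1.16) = -1.38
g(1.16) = 0.25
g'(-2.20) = -0.00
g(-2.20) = -0.00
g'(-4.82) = -0.00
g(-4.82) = -0.00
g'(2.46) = 0.15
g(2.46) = 0.11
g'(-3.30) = -0.00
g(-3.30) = -0.00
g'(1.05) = -14.27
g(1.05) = 0.74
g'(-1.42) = -0.00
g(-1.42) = -0.00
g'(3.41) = 0.29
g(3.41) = -0.11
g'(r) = (-6*r^2 + 48*r - 70)/(2*r^3 - 24*r^2 + 70*r - 48)^2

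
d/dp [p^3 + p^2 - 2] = p*(3*p + 2)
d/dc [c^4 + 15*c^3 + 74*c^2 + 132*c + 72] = 4*c^3 + 45*c^2 + 148*c + 132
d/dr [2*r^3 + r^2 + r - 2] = 6*r^2 + 2*r + 1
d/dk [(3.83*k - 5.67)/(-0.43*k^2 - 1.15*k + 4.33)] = (1.6469*k^2 - 4.8762*k + 10.0634)/(0.1849*k^4 + 0.989*k^3 - 2.4013*k^2 - 9.959*k + 18.7489)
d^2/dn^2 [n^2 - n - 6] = 2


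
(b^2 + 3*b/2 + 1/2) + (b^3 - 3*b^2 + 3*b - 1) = b^3 - 2*b^2 + 9*b/2 - 1/2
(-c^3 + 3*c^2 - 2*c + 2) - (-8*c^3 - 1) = 7*c^3 + 3*c^2 - 2*c + 3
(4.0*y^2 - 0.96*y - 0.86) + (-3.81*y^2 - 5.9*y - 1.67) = 0.19*y^2 - 6.86*y - 2.53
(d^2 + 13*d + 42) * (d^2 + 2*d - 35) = d^4 + 15*d^3 + 33*d^2 - 371*d - 1470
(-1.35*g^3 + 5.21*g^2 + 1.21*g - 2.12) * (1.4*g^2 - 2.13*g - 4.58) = -1.89*g^5 + 10.1695*g^4 - 3.2203*g^3 - 29.4071*g^2 - 1.0262*g + 9.7096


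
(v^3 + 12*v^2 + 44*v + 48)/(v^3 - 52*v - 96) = (v + 4)/(v - 8)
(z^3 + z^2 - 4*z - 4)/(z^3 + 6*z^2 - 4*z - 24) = (z + 1)/(z + 6)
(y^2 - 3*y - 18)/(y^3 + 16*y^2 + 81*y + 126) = (y - 6)/(y^2 + 13*y + 42)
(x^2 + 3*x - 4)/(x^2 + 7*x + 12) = (x - 1)/(x + 3)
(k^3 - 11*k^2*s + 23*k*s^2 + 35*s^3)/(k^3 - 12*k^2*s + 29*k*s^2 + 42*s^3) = (-k + 5*s)/(-k + 6*s)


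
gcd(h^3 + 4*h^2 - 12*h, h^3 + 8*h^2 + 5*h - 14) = 1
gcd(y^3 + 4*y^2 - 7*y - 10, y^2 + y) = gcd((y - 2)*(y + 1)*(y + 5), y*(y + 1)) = y + 1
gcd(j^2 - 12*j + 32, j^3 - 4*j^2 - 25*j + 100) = j - 4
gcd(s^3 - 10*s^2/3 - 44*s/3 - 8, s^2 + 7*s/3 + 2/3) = s + 2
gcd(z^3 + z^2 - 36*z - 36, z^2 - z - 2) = z + 1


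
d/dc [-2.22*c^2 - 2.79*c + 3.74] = -4.44*c - 2.79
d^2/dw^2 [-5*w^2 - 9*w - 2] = -10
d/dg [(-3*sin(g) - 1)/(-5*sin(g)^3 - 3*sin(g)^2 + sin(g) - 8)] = (-30*sin(g)^3 - 24*sin(g)^2 - 6*sin(g) + 25)*cos(g)/(5*sin(g)^3 + 3*sin(g)^2 - sin(g) + 8)^2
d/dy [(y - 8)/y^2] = (16 - y)/y^3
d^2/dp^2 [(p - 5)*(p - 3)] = 2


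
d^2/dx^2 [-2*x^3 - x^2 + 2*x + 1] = -12*x - 2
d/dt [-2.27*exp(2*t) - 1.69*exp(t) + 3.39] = (-4.54*exp(t) - 1.69)*exp(t)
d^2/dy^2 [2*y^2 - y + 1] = 4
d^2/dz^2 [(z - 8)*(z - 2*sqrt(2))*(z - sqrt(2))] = 6*z - 16 - 6*sqrt(2)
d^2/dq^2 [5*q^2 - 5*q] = 10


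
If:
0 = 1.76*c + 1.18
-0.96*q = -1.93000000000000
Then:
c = -0.67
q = 2.01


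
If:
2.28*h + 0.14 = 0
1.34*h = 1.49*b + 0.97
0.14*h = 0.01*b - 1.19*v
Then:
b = -0.71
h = -0.06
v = 0.00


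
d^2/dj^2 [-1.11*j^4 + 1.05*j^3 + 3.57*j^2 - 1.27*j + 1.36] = -13.32*j^2 + 6.3*j + 7.14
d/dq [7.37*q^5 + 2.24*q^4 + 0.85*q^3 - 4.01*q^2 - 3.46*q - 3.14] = 36.85*q^4 + 8.96*q^3 + 2.55*q^2 - 8.02*q - 3.46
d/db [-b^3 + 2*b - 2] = 2 - 3*b^2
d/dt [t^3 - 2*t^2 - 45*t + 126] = 3*t^2 - 4*t - 45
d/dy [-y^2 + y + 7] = 1 - 2*y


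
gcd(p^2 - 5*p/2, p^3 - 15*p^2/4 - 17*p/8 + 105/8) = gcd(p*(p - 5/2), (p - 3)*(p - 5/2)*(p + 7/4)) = p - 5/2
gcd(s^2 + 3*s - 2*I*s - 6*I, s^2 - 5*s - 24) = s + 3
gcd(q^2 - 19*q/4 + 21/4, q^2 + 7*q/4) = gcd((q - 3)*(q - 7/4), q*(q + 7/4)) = 1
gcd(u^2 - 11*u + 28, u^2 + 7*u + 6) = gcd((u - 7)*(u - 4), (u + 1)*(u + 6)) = 1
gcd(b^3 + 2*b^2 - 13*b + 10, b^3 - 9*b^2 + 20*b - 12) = b^2 - 3*b + 2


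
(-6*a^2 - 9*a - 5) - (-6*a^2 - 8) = 3 - 9*a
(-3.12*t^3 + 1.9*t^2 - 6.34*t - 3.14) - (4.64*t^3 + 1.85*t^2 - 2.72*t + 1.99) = -7.76*t^3 + 0.0499999999999998*t^2 - 3.62*t - 5.13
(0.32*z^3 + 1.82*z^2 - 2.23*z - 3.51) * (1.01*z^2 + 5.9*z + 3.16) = 0.3232*z^5 + 3.7262*z^4 + 9.4969*z^3 - 10.9509*z^2 - 27.7558*z - 11.0916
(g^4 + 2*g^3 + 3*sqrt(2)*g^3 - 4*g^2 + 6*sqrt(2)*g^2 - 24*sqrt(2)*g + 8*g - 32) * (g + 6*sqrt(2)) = g^5 + 2*g^4 + 9*sqrt(2)*g^4 + 18*sqrt(2)*g^3 + 32*g^3 - 48*sqrt(2)*g^2 + 80*g^2 - 320*g + 48*sqrt(2)*g - 192*sqrt(2)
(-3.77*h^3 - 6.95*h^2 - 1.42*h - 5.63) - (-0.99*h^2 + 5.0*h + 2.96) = -3.77*h^3 - 5.96*h^2 - 6.42*h - 8.59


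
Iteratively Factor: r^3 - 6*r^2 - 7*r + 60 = (r - 4)*(r^2 - 2*r - 15) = (r - 5)*(r - 4)*(r + 3)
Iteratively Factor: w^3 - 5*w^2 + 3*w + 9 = (w + 1)*(w^2 - 6*w + 9) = (w - 3)*(w + 1)*(w - 3)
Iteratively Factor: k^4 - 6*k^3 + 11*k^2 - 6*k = (k)*(k^3 - 6*k^2 + 11*k - 6) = k*(k - 1)*(k^2 - 5*k + 6) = k*(k - 3)*(k - 1)*(k - 2)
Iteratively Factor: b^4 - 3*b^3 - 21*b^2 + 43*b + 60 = (b - 3)*(b^3 - 21*b - 20) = (b - 3)*(b + 1)*(b^2 - b - 20) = (b - 5)*(b - 3)*(b + 1)*(b + 4)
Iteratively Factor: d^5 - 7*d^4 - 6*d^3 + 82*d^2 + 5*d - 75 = (d - 5)*(d^4 - 2*d^3 - 16*d^2 + 2*d + 15) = (d - 5)^2*(d^3 + 3*d^2 - d - 3) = (d - 5)^2*(d + 3)*(d^2 - 1) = (d - 5)^2*(d - 1)*(d + 3)*(d + 1)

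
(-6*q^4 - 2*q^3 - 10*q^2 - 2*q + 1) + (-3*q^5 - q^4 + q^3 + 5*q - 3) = -3*q^5 - 7*q^4 - q^3 - 10*q^2 + 3*q - 2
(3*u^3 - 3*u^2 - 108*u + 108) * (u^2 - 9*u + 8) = 3*u^5 - 30*u^4 - 57*u^3 + 1056*u^2 - 1836*u + 864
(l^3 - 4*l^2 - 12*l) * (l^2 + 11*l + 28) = l^5 + 7*l^4 - 28*l^3 - 244*l^2 - 336*l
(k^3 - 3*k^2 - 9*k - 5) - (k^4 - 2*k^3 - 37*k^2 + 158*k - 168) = -k^4 + 3*k^3 + 34*k^2 - 167*k + 163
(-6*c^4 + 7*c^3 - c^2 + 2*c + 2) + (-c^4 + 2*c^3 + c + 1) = -7*c^4 + 9*c^3 - c^2 + 3*c + 3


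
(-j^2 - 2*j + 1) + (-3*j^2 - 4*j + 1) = -4*j^2 - 6*j + 2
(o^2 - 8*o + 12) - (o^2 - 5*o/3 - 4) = 16 - 19*o/3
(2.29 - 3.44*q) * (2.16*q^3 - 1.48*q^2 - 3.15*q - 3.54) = -7.4304*q^4 + 10.0376*q^3 + 7.4468*q^2 + 4.9641*q - 8.1066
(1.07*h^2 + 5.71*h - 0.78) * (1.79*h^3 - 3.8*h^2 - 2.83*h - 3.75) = 1.9153*h^5 + 6.1549*h^4 - 26.1223*h^3 - 17.2078*h^2 - 19.2051*h + 2.925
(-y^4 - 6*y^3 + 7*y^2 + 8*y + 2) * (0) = 0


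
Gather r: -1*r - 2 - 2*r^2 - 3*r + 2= -2*r^2 - 4*r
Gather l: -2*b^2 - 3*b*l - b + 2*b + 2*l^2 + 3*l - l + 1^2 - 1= -2*b^2 + b + 2*l^2 + l*(2 - 3*b)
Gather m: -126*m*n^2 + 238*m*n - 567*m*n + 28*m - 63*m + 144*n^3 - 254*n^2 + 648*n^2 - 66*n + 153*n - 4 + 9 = m*(-126*n^2 - 329*n - 35) + 144*n^3 + 394*n^2 + 87*n + 5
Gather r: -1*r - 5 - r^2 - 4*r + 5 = -r^2 - 5*r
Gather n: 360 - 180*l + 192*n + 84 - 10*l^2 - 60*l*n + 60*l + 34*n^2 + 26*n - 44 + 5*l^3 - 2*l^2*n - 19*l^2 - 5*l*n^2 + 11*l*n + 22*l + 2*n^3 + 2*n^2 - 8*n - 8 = 5*l^3 - 29*l^2 - 98*l + 2*n^3 + n^2*(36 - 5*l) + n*(-2*l^2 - 49*l + 210) + 392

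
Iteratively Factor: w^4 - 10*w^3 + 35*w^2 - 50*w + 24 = (w - 4)*(w^3 - 6*w^2 + 11*w - 6) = (w - 4)*(w - 1)*(w^2 - 5*w + 6) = (w - 4)*(w - 2)*(w - 1)*(w - 3)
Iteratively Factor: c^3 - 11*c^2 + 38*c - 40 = (c - 2)*(c^2 - 9*c + 20) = (c - 5)*(c - 2)*(c - 4)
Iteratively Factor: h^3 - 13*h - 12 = (h + 3)*(h^2 - 3*h - 4) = (h - 4)*(h + 3)*(h + 1)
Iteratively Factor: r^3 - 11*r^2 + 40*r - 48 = (r - 4)*(r^2 - 7*r + 12) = (r - 4)*(r - 3)*(r - 4)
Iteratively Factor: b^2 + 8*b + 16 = (b + 4)*(b + 4)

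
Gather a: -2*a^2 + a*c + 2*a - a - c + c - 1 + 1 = -2*a^2 + a*(c + 1)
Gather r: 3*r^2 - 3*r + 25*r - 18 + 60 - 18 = 3*r^2 + 22*r + 24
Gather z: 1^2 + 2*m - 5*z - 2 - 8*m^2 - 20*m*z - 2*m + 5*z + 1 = -8*m^2 - 20*m*z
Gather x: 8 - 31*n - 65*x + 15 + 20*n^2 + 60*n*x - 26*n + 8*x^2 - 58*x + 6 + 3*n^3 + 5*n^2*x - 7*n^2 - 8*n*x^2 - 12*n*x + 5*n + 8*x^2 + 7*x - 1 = 3*n^3 + 13*n^2 - 52*n + x^2*(16 - 8*n) + x*(5*n^2 + 48*n - 116) + 28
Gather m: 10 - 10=0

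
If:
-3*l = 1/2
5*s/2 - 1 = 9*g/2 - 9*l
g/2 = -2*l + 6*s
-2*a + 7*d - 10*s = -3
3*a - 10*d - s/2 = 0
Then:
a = -8457/206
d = -1268/103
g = -190/309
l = -1/6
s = -11/103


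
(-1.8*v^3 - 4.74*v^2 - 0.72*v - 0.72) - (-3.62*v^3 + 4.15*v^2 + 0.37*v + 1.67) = 1.82*v^3 - 8.89*v^2 - 1.09*v - 2.39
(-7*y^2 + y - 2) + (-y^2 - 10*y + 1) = -8*y^2 - 9*y - 1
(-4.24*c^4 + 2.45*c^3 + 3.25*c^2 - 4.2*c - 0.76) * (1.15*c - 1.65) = -4.876*c^5 + 9.8135*c^4 - 0.305000000000001*c^3 - 10.1925*c^2 + 6.056*c + 1.254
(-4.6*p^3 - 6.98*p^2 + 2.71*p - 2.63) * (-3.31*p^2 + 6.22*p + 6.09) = 15.226*p^5 - 5.5082*p^4 - 80.3997*p^3 - 16.9467*p^2 + 0.145299999999999*p - 16.0167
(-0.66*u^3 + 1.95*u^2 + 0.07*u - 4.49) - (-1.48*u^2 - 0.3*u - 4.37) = -0.66*u^3 + 3.43*u^2 + 0.37*u - 0.12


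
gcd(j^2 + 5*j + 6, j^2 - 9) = j + 3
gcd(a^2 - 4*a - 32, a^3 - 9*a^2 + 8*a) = a - 8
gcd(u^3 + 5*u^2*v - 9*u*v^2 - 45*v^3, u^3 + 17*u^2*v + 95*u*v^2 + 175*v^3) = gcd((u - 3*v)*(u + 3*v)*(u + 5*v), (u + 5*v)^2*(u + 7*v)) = u + 5*v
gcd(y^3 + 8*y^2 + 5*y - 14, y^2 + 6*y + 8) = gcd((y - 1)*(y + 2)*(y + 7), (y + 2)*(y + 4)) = y + 2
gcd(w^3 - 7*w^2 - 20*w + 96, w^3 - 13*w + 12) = w^2 + w - 12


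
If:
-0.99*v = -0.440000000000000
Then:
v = 0.44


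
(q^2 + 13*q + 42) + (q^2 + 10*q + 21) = 2*q^2 + 23*q + 63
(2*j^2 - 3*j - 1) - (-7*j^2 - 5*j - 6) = 9*j^2 + 2*j + 5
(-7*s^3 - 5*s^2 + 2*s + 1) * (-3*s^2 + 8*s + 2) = 21*s^5 - 41*s^4 - 60*s^3 + 3*s^2 + 12*s + 2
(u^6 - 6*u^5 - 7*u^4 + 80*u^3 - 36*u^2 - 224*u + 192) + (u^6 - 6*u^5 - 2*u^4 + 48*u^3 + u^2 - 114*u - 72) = 2*u^6 - 12*u^5 - 9*u^4 + 128*u^3 - 35*u^2 - 338*u + 120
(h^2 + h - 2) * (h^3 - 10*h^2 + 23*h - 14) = h^5 - 9*h^4 + 11*h^3 + 29*h^2 - 60*h + 28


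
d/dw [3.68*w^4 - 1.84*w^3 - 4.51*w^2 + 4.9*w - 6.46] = 14.72*w^3 - 5.52*w^2 - 9.02*w + 4.9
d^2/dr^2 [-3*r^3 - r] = -18*r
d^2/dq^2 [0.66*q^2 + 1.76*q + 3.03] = 1.32000000000000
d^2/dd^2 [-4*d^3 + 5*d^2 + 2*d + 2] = 10 - 24*d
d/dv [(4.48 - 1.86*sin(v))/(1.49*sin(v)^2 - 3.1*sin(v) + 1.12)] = (2.7714*sin(v)^2 - 13.3504*sin(v) + 11.8048)*cos(v)/(2.2201*sin(v)^4 - 9.238*sin(v)^3 + 12.9476*sin(v)^2 - 6.944*sin(v) + 1.2544)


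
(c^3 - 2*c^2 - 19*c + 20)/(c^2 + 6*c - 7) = (c^2 - c - 20)/(c + 7)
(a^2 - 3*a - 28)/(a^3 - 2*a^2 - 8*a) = (-a^2 + 3*a + 28)/(a*(-a^2 + 2*a + 8))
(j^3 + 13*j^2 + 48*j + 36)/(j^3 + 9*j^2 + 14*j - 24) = (j^2 + 7*j + 6)/(j^2 + 3*j - 4)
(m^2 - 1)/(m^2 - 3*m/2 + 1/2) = 2*(m + 1)/(2*m - 1)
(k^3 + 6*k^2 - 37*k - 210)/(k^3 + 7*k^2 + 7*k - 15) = (k^2 + k - 42)/(k^2 + 2*k - 3)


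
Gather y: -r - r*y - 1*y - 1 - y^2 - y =-r - y^2 + y*(-r - 2) - 1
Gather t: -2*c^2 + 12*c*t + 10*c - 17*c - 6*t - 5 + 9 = -2*c^2 - 7*c + t*(12*c - 6) + 4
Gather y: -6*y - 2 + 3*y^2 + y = 3*y^2 - 5*y - 2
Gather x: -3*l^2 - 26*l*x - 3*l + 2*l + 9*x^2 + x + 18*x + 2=-3*l^2 - l + 9*x^2 + x*(19 - 26*l) + 2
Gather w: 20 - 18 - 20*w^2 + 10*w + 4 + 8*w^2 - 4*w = -12*w^2 + 6*w + 6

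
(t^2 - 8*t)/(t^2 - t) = (t - 8)/(t - 1)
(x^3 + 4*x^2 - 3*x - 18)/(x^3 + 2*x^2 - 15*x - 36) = (x - 2)/(x - 4)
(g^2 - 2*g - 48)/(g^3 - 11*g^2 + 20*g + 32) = (g + 6)/(g^2 - 3*g - 4)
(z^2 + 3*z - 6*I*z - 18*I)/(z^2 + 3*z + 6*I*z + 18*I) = (z - 6*I)/(z + 6*I)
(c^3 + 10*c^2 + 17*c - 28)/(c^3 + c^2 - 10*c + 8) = (c + 7)/(c - 2)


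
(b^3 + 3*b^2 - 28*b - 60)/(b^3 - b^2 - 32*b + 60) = (b + 2)/(b - 2)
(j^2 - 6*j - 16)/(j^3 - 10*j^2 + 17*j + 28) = (j^2 - 6*j - 16)/(j^3 - 10*j^2 + 17*j + 28)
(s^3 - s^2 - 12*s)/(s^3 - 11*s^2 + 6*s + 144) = s*(s - 4)/(s^2 - 14*s + 48)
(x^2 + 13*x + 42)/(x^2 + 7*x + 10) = (x^2 + 13*x + 42)/(x^2 + 7*x + 10)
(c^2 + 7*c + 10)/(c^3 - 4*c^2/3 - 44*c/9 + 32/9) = 9*(c + 5)/(9*c^2 - 30*c + 16)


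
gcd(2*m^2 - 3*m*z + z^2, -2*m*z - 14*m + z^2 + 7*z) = -2*m + z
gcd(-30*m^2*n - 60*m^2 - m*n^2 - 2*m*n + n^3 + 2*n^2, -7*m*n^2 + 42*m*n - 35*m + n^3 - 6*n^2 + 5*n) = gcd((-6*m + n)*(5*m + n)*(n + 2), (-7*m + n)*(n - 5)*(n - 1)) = 1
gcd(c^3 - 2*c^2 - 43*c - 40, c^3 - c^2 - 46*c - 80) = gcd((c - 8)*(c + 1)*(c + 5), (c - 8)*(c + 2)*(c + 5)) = c^2 - 3*c - 40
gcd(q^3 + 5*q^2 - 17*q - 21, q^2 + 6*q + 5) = q + 1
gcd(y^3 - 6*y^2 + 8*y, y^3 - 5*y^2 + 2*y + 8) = y^2 - 6*y + 8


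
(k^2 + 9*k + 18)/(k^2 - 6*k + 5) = (k^2 + 9*k + 18)/(k^2 - 6*k + 5)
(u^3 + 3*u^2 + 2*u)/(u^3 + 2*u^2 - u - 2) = u/(u - 1)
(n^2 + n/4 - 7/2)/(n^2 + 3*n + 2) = (n - 7/4)/(n + 1)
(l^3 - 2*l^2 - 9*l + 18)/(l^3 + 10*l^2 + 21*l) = (l^2 - 5*l + 6)/(l*(l + 7))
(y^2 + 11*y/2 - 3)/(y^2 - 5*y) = (y^2 + 11*y/2 - 3)/(y*(y - 5))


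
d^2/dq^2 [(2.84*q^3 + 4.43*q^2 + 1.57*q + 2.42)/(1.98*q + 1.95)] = (22.267872*q^3 + 65.79144*q^2 + 64.7946*q + 40.541346)/(7.762392*q^3 + 22.93434*q^2 + 22.58685*q + 7.414875)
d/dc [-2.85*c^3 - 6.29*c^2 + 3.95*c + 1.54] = -8.55*c^2 - 12.58*c + 3.95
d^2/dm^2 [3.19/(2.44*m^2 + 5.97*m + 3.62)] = (-37.983968*m^2 - 92.936184*m + 3.19*(4.88*m + 5.97)*(9.76*m + 11.94) - 56.353264)/(2.44*m^2 + 5.97*m + 3.62)^3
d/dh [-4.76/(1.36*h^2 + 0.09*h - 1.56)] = (12.9472*h + 0.4284)/(1.36*h^2 + 0.09*h - 1.56)^2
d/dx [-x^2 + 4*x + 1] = 4 - 2*x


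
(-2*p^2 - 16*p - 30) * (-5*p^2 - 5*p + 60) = 10*p^4 + 90*p^3 + 110*p^2 - 810*p - 1800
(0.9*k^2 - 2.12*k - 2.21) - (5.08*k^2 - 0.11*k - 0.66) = -4.18*k^2 - 2.01*k - 1.55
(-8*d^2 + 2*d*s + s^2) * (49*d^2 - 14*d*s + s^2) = -392*d^4 + 210*d^3*s + 13*d^2*s^2 - 12*d*s^3 + s^4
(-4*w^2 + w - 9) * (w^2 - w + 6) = -4*w^4 + 5*w^3 - 34*w^2 + 15*w - 54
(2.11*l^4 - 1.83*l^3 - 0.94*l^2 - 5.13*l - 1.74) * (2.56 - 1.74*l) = -3.6714*l^5 + 8.5858*l^4 - 3.0492*l^3 + 6.5198*l^2 - 10.1052*l - 4.4544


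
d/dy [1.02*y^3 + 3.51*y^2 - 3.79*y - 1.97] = 3.06*y^2 + 7.02*y - 3.79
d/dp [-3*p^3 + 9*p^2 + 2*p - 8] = -9*p^2 + 18*p + 2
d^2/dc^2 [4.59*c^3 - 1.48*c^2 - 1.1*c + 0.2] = 27.54*c - 2.96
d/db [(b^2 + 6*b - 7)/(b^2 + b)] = (-5*b^2 + 14*b + 7)/(b^2*(b^2 + 2*b + 1))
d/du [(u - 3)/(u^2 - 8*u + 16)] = (2 - u)/(u^3 - 12*u^2 + 48*u - 64)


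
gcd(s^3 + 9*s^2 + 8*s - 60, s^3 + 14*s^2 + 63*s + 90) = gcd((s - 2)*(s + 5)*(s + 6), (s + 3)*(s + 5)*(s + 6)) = s^2 + 11*s + 30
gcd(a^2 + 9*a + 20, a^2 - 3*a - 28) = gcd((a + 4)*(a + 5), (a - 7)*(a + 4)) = a + 4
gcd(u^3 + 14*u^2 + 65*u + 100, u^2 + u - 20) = u + 5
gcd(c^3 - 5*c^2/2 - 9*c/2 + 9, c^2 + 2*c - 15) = c - 3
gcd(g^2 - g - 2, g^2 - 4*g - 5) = g + 1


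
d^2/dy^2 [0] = 0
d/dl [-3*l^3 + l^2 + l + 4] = -9*l^2 + 2*l + 1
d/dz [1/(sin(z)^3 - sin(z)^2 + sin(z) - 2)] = (-3*sin(z)^2 + 2*sin(z) - 1)*cos(z)/(sin(z)^3 - sin(z)^2 + sin(z) - 2)^2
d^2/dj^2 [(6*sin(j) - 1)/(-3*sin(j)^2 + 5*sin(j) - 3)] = (54*sin(j)^5 + 54*sin(j)^4 - 387*sin(j)^3 + 155*sin(j)^2 + 273*sin(j) - 148)/(3*sin(j)^2 - 5*sin(j) + 3)^3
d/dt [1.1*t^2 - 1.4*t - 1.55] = 2.2*t - 1.4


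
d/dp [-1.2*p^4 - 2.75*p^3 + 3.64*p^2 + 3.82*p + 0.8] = -4.8*p^3 - 8.25*p^2 + 7.28*p + 3.82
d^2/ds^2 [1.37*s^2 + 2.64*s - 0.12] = 2.74000000000000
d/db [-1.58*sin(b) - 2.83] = -1.58*cos(b)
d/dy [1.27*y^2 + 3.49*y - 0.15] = 2.54*y + 3.49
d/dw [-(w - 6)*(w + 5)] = 1 - 2*w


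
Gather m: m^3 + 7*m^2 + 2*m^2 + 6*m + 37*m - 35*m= m^3 + 9*m^2 + 8*m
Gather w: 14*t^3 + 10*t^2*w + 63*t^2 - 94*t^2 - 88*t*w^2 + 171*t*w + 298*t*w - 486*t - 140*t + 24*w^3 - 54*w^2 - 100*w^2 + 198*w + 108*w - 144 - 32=14*t^3 - 31*t^2 - 626*t + 24*w^3 + w^2*(-88*t - 154) + w*(10*t^2 + 469*t + 306) - 176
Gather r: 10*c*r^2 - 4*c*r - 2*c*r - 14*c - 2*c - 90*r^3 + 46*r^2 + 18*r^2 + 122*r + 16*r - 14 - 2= -16*c - 90*r^3 + r^2*(10*c + 64) + r*(138 - 6*c) - 16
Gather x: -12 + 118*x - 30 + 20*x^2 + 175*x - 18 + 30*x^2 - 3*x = 50*x^2 + 290*x - 60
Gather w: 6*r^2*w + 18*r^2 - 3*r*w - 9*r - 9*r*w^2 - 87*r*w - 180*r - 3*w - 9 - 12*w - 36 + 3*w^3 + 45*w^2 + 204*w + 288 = 18*r^2 - 189*r + 3*w^3 + w^2*(45 - 9*r) + w*(6*r^2 - 90*r + 189) + 243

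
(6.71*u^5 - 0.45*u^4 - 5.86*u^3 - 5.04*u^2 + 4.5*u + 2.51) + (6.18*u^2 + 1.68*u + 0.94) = 6.71*u^5 - 0.45*u^4 - 5.86*u^3 + 1.14*u^2 + 6.18*u + 3.45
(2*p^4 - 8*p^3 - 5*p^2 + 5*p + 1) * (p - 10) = 2*p^5 - 28*p^4 + 75*p^3 + 55*p^2 - 49*p - 10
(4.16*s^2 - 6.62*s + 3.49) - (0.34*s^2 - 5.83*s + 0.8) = 3.82*s^2 - 0.79*s + 2.69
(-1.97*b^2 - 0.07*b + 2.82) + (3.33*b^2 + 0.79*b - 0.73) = 1.36*b^2 + 0.72*b + 2.09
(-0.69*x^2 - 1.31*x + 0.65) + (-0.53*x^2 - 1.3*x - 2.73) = -1.22*x^2 - 2.61*x - 2.08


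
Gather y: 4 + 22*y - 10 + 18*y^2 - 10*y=18*y^2 + 12*y - 6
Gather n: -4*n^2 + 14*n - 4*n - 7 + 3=-4*n^2 + 10*n - 4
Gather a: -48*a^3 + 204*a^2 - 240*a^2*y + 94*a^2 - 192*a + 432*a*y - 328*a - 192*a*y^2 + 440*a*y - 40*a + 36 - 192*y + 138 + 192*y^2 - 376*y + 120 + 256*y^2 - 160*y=-48*a^3 + a^2*(298 - 240*y) + a*(-192*y^2 + 872*y - 560) + 448*y^2 - 728*y + 294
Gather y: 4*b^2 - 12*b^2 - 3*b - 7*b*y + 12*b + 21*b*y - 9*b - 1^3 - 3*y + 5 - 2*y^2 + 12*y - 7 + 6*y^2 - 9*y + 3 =-8*b^2 + 14*b*y + 4*y^2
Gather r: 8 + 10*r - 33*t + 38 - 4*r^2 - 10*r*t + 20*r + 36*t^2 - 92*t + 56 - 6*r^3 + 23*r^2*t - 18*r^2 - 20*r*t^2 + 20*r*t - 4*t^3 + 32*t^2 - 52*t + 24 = -6*r^3 + r^2*(23*t - 22) + r*(-20*t^2 + 10*t + 30) - 4*t^3 + 68*t^2 - 177*t + 126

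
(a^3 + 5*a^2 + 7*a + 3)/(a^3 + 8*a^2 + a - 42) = (a^2 + 2*a + 1)/(a^2 + 5*a - 14)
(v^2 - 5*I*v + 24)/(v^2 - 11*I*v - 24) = (v + 3*I)/(v - 3*I)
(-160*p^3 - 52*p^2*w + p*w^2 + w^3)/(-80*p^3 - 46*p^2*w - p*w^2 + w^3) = (4*p + w)/(2*p + w)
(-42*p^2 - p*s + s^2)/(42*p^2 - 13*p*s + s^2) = (-6*p - s)/(6*p - s)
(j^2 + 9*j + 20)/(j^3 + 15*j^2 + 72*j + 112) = (j + 5)/(j^2 + 11*j + 28)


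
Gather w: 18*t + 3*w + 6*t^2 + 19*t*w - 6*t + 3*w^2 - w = 6*t^2 + 12*t + 3*w^2 + w*(19*t + 2)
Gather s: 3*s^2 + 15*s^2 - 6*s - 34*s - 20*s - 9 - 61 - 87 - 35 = 18*s^2 - 60*s - 192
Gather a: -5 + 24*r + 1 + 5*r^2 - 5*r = 5*r^2 + 19*r - 4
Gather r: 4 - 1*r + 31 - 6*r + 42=77 - 7*r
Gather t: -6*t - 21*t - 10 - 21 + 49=18 - 27*t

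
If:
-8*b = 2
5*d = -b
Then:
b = -1/4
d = 1/20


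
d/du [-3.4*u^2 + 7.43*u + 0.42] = 7.43 - 6.8*u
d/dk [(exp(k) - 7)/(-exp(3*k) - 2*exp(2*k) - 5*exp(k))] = (2*exp(3*k) - 19*exp(2*k) - 28*exp(k) - 35)*exp(-k)/(exp(4*k) + 4*exp(3*k) + 14*exp(2*k) + 20*exp(k) + 25)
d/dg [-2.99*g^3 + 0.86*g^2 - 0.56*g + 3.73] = -8.97*g^2 + 1.72*g - 0.56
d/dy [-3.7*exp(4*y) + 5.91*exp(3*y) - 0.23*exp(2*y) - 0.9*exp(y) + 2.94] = (-14.8*exp(3*y) + 17.73*exp(2*y) - 0.46*exp(y) - 0.9)*exp(y)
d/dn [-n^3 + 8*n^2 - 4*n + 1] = -3*n^2 + 16*n - 4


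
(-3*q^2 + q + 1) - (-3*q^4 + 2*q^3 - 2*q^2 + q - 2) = 3*q^4 - 2*q^3 - q^2 + 3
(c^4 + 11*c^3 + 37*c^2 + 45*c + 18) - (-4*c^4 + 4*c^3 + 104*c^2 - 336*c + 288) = 5*c^4 + 7*c^3 - 67*c^2 + 381*c - 270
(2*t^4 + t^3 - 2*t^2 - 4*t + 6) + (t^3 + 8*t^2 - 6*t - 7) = 2*t^4 + 2*t^3 + 6*t^2 - 10*t - 1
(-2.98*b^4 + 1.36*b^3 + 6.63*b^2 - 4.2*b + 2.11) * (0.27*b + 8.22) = -0.8046*b^5 - 24.1284*b^4 + 12.9693*b^3 + 53.3646*b^2 - 33.9543*b + 17.3442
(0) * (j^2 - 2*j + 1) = 0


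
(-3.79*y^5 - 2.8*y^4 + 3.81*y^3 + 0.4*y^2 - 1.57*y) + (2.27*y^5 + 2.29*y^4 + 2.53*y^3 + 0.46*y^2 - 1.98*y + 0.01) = -1.52*y^5 - 0.51*y^4 + 6.34*y^3 + 0.86*y^2 - 3.55*y + 0.01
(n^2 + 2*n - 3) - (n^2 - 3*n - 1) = 5*n - 2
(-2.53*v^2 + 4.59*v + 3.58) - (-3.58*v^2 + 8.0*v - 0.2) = 1.05*v^2 - 3.41*v + 3.78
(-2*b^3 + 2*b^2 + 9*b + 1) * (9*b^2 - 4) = -18*b^5 + 18*b^4 + 89*b^3 + b^2 - 36*b - 4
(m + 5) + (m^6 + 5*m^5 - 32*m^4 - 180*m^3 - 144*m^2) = m^6 + 5*m^5 - 32*m^4 - 180*m^3 - 144*m^2 + m + 5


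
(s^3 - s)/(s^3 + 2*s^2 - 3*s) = (s + 1)/(s + 3)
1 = 1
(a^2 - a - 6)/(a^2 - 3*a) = (a + 2)/a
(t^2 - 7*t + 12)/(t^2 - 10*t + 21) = (t - 4)/(t - 7)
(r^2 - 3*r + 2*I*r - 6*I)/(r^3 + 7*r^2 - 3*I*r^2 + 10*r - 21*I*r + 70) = (r - 3)/(r^2 + r*(7 - 5*I) - 35*I)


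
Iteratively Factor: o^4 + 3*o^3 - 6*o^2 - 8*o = (o)*(o^3 + 3*o^2 - 6*o - 8) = o*(o + 1)*(o^2 + 2*o - 8) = o*(o - 2)*(o + 1)*(o + 4)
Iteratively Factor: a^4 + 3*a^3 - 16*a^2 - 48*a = (a)*(a^3 + 3*a^2 - 16*a - 48) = a*(a - 4)*(a^2 + 7*a + 12) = a*(a - 4)*(a + 3)*(a + 4)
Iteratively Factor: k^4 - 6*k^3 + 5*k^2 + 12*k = (k)*(k^3 - 6*k^2 + 5*k + 12) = k*(k + 1)*(k^2 - 7*k + 12) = k*(k - 4)*(k + 1)*(k - 3)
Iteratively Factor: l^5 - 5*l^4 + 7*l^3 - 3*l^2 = (l - 3)*(l^4 - 2*l^3 + l^2) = l*(l - 3)*(l^3 - 2*l^2 + l) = l*(l - 3)*(l - 1)*(l^2 - l) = l^2*(l - 3)*(l - 1)*(l - 1)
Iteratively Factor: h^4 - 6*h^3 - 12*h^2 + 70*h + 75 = (h - 5)*(h^3 - h^2 - 17*h - 15) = (h - 5)^2*(h^2 + 4*h + 3) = (h - 5)^2*(h + 3)*(h + 1)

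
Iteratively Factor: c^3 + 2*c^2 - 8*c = (c - 2)*(c^2 + 4*c) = (c - 2)*(c + 4)*(c)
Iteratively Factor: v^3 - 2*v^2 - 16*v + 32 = (v - 2)*(v^2 - 16) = (v - 2)*(v + 4)*(v - 4)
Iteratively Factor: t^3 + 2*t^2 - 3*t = (t - 1)*(t^2 + 3*t) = (t - 1)*(t + 3)*(t)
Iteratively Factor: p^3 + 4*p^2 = (p + 4)*(p^2) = p*(p + 4)*(p)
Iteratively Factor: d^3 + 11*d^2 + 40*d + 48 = (d + 3)*(d^2 + 8*d + 16) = (d + 3)*(d + 4)*(d + 4)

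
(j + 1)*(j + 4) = j^2 + 5*j + 4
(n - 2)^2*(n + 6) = n^3 + 2*n^2 - 20*n + 24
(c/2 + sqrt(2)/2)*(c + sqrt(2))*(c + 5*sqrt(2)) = c^3/2 + 7*sqrt(2)*c^2/2 + 11*c + 5*sqrt(2)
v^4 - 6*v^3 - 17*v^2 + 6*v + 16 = (v - 8)*(v - 1)*(v + 1)*(v + 2)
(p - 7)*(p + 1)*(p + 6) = p^3 - 43*p - 42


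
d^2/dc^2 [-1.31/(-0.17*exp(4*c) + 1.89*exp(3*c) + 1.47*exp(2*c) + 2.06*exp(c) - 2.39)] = ((-3.5632*exp(3*c) + 22.2831*exp(2*c) + 7.7028*exp(c) + 2.6986)*(-0.17*exp(4*c) + 1.89*exp(3*c) + 1.47*exp(2*c) + 2.06*exp(c) - 2.39) - 1.31*(-1.36*exp(3*c) + 11.34*exp(2*c) + 5.88*exp(c) + 4.12)*(-0.68*exp(3*c) + 5.67*exp(2*c) + 2.94*exp(c) + 2.06)*exp(c))*exp(c)/(-0.17*exp(4*c) + 1.89*exp(3*c) + 1.47*exp(2*c) + 2.06*exp(c) - 2.39)^3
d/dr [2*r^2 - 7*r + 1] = 4*r - 7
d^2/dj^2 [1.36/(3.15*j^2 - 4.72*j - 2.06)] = (26.9892*j^2 - 40.44096*j - 1.36*(6.3*j - 4.72)*(12.6*j - 9.44) - 17.65008)/(-3.15*j^2 + 4.72*j + 2.06)^3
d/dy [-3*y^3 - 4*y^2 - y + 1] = -9*y^2 - 8*y - 1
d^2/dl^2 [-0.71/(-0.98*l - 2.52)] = 1.363768/(0.98*l + 2.52)^3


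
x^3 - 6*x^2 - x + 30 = (x - 5)*(x - 3)*(x + 2)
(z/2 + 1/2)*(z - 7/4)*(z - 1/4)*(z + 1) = z^4/2 - 41*z^2/32 - 9*z/16 + 7/32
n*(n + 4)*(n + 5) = n^3 + 9*n^2 + 20*n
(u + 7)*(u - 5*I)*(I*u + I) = I*u^3 + 5*u^2 + 8*I*u^2 + 40*u + 7*I*u + 35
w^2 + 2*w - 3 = (w - 1)*(w + 3)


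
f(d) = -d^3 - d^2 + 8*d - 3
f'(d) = -3*d^2 - 2*d + 8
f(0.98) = 2.94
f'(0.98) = 3.16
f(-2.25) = -14.67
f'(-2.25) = -2.69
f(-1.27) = -12.72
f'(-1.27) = 5.70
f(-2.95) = -9.63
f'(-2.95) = -12.21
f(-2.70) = -12.21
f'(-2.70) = -8.47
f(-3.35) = -3.43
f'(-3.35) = -18.97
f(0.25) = -1.08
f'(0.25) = 7.31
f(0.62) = 1.34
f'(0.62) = 5.61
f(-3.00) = -9.00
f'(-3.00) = -13.00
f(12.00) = -1779.00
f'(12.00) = -448.00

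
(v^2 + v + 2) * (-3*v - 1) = -3*v^3 - 4*v^2 - 7*v - 2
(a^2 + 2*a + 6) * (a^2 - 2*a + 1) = a^4 + 3*a^2 - 10*a + 6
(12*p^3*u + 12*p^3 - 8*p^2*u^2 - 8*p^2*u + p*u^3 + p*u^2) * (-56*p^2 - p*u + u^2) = -672*p^5*u - 672*p^5 + 436*p^4*u^2 + 436*p^4*u - 36*p^3*u^3 - 36*p^3*u^2 - 9*p^2*u^4 - 9*p^2*u^3 + p*u^5 + p*u^4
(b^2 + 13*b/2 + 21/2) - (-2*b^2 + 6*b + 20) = 3*b^2 + b/2 - 19/2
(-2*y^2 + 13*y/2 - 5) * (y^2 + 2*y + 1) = -2*y^4 + 5*y^3/2 + 6*y^2 - 7*y/2 - 5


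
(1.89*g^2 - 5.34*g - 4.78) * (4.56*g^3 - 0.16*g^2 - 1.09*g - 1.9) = 8.6184*g^5 - 24.6528*g^4 - 23.0025*g^3 + 2.9944*g^2 + 15.3562*g + 9.082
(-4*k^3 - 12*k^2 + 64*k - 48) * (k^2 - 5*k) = -4*k^5 + 8*k^4 + 124*k^3 - 368*k^2 + 240*k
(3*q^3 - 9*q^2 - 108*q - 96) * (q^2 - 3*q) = 3*q^5 - 18*q^4 - 81*q^3 + 228*q^2 + 288*q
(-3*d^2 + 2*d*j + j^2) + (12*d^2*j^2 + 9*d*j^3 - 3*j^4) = 12*d^2*j^2 - 3*d^2 + 9*d*j^3 + 2*d*j - 3*j^4 + j^2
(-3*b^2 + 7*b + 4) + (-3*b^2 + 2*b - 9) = -6*b^2 + 9*b - 5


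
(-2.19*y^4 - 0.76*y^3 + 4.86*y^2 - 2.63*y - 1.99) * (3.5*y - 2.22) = -7.665*y^5 + 2.2018*y^4 + 18.6972*y^3 - 19.9942*y^2 - 1.1264*y + 4.4178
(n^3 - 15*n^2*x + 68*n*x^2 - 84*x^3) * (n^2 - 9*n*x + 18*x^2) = n^5 - 24*n^4*x + 221*n^3*x^2 - 966*n^2*x^3 + 1980*n*x^4 - 1512*x^5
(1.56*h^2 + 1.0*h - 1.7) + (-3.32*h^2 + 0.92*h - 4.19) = -1.76*h^2 + 1.92*h - 5.89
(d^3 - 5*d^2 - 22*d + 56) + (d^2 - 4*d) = d^3 - 4*d^2 - 26*d + 56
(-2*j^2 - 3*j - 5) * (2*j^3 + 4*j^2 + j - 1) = -4*j^5 - 14*j^4 - 24*j^3 - 21*j^2 - 2*j + 5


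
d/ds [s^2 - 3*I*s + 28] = 2*s - 3*I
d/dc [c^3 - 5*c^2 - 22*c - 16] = 3*c^2 - 10*c - 22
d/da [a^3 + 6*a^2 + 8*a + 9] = 3*a^2 + 12*a + 8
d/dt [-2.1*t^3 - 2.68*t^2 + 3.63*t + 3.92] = -6.3*t^2 - 5.36*t + 3.63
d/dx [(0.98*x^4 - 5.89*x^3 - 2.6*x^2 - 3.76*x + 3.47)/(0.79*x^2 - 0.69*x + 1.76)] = (1.5484*x^5 - 6.6817*x^4 + 15.0274*x^3 - 26.3348*x^2 - 14.6346*x - 4.2233)/(0.6241*x^4 - 1.0902*x^3 + 3.2569*x^2 - 2.4288*x + 3.0976)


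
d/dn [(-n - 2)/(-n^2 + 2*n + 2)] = (-n^2 - 4*n + 2)/(n^4 - 4*n^3 + 8*n + 4)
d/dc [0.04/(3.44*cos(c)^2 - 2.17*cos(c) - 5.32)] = (0.2752*cos(c) - 0.0868)*sin(c)/(-3.44*cos(c)^2 + 2.17*cos(c) + 5.32)^2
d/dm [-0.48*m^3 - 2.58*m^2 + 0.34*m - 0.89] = -1.44*m^2 - 5.16*m + 0.34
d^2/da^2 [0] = 0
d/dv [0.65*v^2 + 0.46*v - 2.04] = 1.3*v + 0.46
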